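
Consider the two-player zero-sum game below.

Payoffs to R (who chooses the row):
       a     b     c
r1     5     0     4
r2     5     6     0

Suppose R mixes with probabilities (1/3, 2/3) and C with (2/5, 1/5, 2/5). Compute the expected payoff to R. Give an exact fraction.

10/3

Against (2/5, 1/5, 2/5), each row's expected payoff is r1: 18/5; r2: 16/5.
Taking the (1/3, 2/3)-weighted average: (1/3)·(18/5) + (2/3)·(16/5) = 10/3.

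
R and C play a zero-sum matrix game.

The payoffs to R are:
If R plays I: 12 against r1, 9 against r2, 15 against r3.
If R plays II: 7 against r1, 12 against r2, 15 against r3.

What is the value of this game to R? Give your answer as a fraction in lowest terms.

81/8

Column r3 is strictly dominated by r2 for C (it gives R more in every row).
The remaining 2×2 game on (I, II) × (r1, r2) has no saddle point. Let R play I with probability p; indifference gives 12p + 7(1−p) = 9p + 12(1−p), so p = 5/8.
Similarly C's optimal q on r1 is 3/8, and the value is 12·(3/8) + (9)·(5/8) = 81/8.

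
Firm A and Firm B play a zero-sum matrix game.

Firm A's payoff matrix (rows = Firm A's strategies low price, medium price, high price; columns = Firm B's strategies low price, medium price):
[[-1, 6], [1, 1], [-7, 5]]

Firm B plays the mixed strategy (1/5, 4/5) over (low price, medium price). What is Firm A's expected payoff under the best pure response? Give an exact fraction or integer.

low price: (-1)·(1/5) + (6)·(4/5) = 23/5.
medium price: (1)·(1/5) + (1)·(4/5) = 1.
high price: (-7)·(1/5) + (5)·(4/5) = 13/5.
The best pure response is low price with expected payoff 23/5.

23/5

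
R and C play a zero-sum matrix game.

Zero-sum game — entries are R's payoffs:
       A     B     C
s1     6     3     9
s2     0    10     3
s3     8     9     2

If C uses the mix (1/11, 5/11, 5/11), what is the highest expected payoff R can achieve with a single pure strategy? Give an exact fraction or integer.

s1: (6)·(1/11) + (3)·(5/11) + (9)·(5/11) = 6.
s2: (0)·(1/11) + (10)·(5/11) + (3)·(5/11) = 65/11.
s3: (8)·(1/11) + (9)·(5/11) + (2)·(5/11) = 63/11.
The best pure response is s1 with expected payoff 6.

6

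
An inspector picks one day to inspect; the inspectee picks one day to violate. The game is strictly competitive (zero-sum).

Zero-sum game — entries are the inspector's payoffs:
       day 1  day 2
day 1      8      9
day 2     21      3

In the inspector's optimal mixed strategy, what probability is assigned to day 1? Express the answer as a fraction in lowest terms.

18/19

Row minima are 8 and 3, so the inspector's maximin is 8; column maxima are 21 and 9, so the inspectee's minimax is 9. These differ, so the equilibrium is in mixed strategies.
Let the inspector play day 1 with probability p. The inspectee is indifferent when 8p + 21(1−p) = 9p + 3(1−p), giving p = 18/19.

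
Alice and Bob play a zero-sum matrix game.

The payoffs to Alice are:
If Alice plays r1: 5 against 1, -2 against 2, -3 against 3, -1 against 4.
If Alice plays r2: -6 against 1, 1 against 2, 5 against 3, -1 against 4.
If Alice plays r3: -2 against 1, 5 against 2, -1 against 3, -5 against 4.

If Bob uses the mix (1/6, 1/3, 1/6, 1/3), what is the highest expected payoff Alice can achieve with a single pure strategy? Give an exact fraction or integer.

-1/6

r1: (5)·(1/6) + (-2)·(1/3) + (-3)·(1/6) + (-1)·(1/3) = -2/3.
r2: (-6)·(1/6) + (1)·(1/3) + (5)·(1/6) + (-1)·(1/3) = -1/6.
r3: (-2)·(1/6) + (5)·(1/3) + (-1)·(1/6) + (-5)·(1/3) = -1/2.
The best pure response is r2 with expected payoff -1/6.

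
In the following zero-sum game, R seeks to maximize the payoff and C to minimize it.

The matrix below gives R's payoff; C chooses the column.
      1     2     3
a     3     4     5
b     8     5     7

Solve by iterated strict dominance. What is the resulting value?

5

Column 3 is strictly dominated by 2 for C (4<5, 5<7); eliminate 3.
Row a is strictly dominated by row b (8>3, 5>4); eliminate a.
Column 1 is strictly dominated by 2 for C (5<8); eliminate 1.
Only (b, 2) remains, with payoff 5.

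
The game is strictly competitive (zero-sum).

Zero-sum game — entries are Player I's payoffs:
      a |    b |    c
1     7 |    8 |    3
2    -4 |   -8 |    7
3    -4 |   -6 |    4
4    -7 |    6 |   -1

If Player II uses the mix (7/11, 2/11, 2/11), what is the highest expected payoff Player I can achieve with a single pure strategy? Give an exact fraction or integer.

1: (7)·(7/11) + (8)·(2/11) + (3)·(2/11) = 71/11.
2: (-4)·(7/11) + (-8)·(2/11) + (7)·(2/11) = -30/11.
3: (-4)·(7/11) + (-6)·(2/11) + (4)·(2/11) = -32/11.
4: (-7)·(7/11) + (6)·(2/11) + (-1)·(2/11) = -39/11.
The best pure response is 1 with expected payoff 71/11.

71/11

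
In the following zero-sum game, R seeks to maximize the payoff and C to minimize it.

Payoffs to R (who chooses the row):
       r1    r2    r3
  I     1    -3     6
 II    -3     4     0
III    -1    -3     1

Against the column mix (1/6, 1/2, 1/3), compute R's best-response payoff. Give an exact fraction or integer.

I: (1)·(1/6) + (-3)·(1/2) + (6)·(1/3) = 2/3.
II: (-3)·(1/6) + (4)·(1/2) + (0)·(1/3) = 3/2.
III: (-1)·(1/6) + (-3)·(1/2) + (1)·(1/3) = -4/3.
The best pure response is II with expected payoff 3/2.

3/2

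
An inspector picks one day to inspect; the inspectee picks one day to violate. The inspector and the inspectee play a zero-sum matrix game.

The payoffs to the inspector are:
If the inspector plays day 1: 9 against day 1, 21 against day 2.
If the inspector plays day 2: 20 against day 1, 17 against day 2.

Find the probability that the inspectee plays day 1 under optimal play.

Row minima are 9 and 17, so the inspector's maximin is 17; column maxima are 20 and 21, so the inspectee's minimax is 20. These differ, so the equilibrium is in mixed strategies.
Let the inspectee play day 1 with probability q. The inspector is indifferent when 9q + 21(1−q) = 20q + 17(1−q), giving q = 4/15.

4/15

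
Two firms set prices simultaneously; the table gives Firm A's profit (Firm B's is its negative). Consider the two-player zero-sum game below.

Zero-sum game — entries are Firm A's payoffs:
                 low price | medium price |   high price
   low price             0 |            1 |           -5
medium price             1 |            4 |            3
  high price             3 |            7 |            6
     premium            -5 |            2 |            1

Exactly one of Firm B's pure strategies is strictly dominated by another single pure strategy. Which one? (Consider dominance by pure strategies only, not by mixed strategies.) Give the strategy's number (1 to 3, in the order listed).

Firm B prefers columns that give Firm A less. Compare medium price with low price: 0 < 1, 1 < 4, 3 < 7, -5 < 2.
So low price strictly dominates medium price for Firm B; medium price is strictly dominated.

2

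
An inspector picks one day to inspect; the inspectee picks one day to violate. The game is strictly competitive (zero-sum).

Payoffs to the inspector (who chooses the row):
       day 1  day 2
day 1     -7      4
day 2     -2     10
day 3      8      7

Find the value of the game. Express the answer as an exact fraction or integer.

Row day 1 is strictly dominated by row day 2, so the inspector never plays it.
The remaining 2×2 game on (day 2, day 3) × (day 1, day 2) has no saddle point. Let the inspector play day 2 with probability p; indifference gives −2p + 8(1−p) = 10p + 7(1−p), so p = 1/13.
Similarly the inspectee's optimal q on day 1 is 3/13, and the value is -2·(3/13) + (10)·(10/13) = 94/13.

94/13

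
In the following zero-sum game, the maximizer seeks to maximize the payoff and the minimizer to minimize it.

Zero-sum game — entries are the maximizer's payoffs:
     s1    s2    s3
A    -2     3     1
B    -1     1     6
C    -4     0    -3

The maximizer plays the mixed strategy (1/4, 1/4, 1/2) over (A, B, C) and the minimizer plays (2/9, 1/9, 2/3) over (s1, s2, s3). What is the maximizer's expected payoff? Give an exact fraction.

Against (2/9, 1/9, 2/3), each row's expected payoff is A: 5/9; B: 35/9; C: -26/9.
Taking the (1/4, 1/4, 1/2)-weighted average: (1/4)·(5/9) + (1/4)·(35/9) + (1/2)·(-26/9) = -1/3.

-1/3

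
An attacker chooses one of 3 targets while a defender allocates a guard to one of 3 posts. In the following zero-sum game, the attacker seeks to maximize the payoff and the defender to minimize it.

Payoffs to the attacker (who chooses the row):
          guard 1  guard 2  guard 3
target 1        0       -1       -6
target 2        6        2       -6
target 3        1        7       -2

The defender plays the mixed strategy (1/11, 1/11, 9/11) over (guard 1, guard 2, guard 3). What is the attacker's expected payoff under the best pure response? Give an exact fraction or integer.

target 1: (0)·(1/11) + (-1)·(1/11) + (-6)·(9/11) = -5.
target 2: (6)·(1/11) + (2)·(1/11) + (-6)·(9/11) = -46/11.
target 3: (1)·(1/11) + (7)·(1/11) + (-2)·(9/11) = -10/11.
The best pure response is target 3 with expected payoff -10/11.

-10/11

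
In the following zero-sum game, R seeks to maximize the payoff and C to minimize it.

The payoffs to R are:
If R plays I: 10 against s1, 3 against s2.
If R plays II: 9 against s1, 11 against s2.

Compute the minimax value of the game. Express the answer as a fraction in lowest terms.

83/9

Row minima are 3 and 9, so R's maximin is 9; column maxima are 10 and 11, so C's minimax is 10. These differ, so the equilibrium is in mixed strategies.
Let R play I with probability p. C is indifferent when 10p + 9(1−p) = 3p + 11(1−p), giving p = 2/9.
Let C play s1 with probability q. R is indifferent when 10q + 3(1−q) = 9q + 11(1−q), giving q = 8/9.
The value is 10·(8/9) + (3)·(1/9) = 83/9.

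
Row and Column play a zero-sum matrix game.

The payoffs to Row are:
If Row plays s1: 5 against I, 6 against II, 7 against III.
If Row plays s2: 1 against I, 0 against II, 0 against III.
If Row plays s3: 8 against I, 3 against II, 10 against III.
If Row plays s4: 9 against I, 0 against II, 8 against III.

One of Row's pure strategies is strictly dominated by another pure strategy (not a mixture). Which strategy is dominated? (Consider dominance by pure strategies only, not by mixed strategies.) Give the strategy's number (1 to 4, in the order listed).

Compare s2 with s1: 5 > 1, 6 > 0, 7 > 0.
So s1 strictly dominates s2 for Row; s2 is strictly dominated.

2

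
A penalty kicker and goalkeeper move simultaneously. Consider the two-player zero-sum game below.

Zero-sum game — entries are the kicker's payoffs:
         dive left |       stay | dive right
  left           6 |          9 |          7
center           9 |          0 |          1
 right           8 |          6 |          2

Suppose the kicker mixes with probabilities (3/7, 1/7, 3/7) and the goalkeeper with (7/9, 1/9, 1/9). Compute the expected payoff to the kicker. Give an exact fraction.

Against (7/9, 1/9, 1/9), each row's expected payoff is left: 58/9; center: 64/9; right: 64/9.
Taking the (3/7, 1/7, 3/7)-weighted average: (3/7)·(58/9) + (1/7)·(64/9) + (3/7)·(64/9) = 430/63.

430/63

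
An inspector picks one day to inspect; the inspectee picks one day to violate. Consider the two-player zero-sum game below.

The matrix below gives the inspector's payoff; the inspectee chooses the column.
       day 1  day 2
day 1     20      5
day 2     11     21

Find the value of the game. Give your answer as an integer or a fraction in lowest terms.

Row minima are 5 and 11, so the inspector's maximin is 11; column maxima are 20 and 21, so the inspectee's minimax is 20. These differ, so the equilibrium is in mixed strategies.
Let the inspector play day 1 with probability p. The inspectee is indifferent when 20p + 11(1−p) = 5p + 21(1−p), giving p = 2/5.
Let the inspectee play day 1 with probability q. The inspector is indifferent when 20q + 5(1−q) = 11q + 21(1−q), giving q = 16/25.
The value is 20·(16/25) + (5)·(9/25) = 73/5.

73/5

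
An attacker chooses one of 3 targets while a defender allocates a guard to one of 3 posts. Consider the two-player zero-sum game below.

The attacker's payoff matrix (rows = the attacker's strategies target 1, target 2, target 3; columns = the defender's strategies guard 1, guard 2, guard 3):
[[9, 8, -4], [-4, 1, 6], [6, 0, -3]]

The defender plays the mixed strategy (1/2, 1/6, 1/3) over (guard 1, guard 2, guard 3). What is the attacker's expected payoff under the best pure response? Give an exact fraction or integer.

9/2

target 1: (9)·(1/2) + (8)·(1/6) + (-4)·(1/3) = 9/2.
target 2: (-4)·(1/2) + (1)·(1/6) + (6)·(1/3) = 1/6.
target 3: (6)·(1/2) + (0)·(1/6) + (-3)·(1/3) = 2.
The best pure response is target 1 with expected payoff 9/2.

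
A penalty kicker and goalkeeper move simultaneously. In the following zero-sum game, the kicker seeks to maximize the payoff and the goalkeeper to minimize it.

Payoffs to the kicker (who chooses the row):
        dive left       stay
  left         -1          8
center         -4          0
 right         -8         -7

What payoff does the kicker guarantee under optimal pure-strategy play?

Row minima: -1, -4, -8 → the kicker's maximin is -1.
Column maxima: -1, 8 → the goalkeeper's minimax is -1.
They coincide at (left, dive left), so the value is -1.

-1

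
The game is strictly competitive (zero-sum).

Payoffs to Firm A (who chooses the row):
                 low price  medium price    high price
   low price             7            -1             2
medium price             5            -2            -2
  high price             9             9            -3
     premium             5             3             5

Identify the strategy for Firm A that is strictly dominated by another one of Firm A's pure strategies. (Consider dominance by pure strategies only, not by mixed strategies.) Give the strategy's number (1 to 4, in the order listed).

2

Compare medium price with low price: 7 > 5, -1 > -2, 2 > -2.
So low price strictly dominates medium price for Firm A; medium price is strictly dominated.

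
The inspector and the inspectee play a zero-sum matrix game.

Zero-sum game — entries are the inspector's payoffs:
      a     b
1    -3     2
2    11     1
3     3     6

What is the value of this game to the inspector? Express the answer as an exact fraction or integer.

63/13

Row 1 is strictly dominated by row 3, so the inspector never plays it.
The remaining 2×2 game on (2, 3) × (a, b) has no saddle point. Let the inspector play 2 with probability p; indifference gives 11p + 3(1−p) = p + 6(1−p), so p = 3/13.
Similarly the inspectee's optimal q on a is 5/13, and the value is 11·(5/13) + (1)·(8/13) = 63/13.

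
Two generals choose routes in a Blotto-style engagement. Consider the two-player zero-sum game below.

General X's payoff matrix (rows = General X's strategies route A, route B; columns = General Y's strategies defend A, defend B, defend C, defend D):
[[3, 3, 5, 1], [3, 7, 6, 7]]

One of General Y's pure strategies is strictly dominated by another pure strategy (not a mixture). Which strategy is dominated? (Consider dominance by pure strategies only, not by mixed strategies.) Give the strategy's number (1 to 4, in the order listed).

3

General Y prefers columns that give General X less. Compare defend C with defend A: 3 < 5, 3 < 6.
So defend A strictly dominates defend C for General Y; defend C is strictly dominated.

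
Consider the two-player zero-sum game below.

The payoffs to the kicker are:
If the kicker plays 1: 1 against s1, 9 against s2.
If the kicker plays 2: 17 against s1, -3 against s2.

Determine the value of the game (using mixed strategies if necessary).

Row minima are 1 and -3, so the kicker's maximin is 1; column maxima are 17 and 9, so the goalkeeper's minimax is 9. These differ, so the equilibrium is in mixed strategies.
Let the kicker play 1 with probability p. The goalkeeper is indifferent when p + 17(1−p) = 9p − 3(1−p), giving p = 5/7.
Let the goalkeeper play s1 with probability q. The kicker is indifferent when q + 9(1−q) = 17q − 3(1−q), giving q = 3/7.
The value is 1·(3/7) + (9)·(4/7) = 39/7.

39/7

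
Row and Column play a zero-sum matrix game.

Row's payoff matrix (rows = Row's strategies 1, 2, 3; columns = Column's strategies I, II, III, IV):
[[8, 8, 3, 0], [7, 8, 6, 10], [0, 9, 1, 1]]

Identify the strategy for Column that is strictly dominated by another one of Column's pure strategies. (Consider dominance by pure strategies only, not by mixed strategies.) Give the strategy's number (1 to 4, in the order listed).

Column prefers columns that give Row less. Compare II with III: 3 < 8, 6 < 8, 1 < 9.
So III strictly dominates II for Column; II is strictly dominated.

2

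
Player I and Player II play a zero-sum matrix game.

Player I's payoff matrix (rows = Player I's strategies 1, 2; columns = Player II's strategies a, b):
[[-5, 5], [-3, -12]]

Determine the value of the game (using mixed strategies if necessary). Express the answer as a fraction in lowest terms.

Row minima are -5 and -12, so Player I's maximin is -5; column maxima are -3 and 5, so Player II's minimax is -3. These differ, so the equilibrium is in mixed strategies.
Let Player I play 1 with probability p. Player II is indifferent when −5p − 3(1−p) = 5p − 12(1−p), giving p = 9/19.
Let Player II play a with probability q. Player I is indifferent when −5q + 5(1−q) = −3q − 12(1−q), giving q = 17/19.
The value is -5·(17/19) + (5)·(2/19) = -75/19.

-75/19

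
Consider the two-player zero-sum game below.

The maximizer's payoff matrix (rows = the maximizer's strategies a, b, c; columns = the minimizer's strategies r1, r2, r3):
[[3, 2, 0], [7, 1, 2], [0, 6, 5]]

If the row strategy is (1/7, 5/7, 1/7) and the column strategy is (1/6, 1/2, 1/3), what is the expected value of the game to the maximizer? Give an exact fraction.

107/42

Against (1/6, 1/2, 1/3), each row's expected payoff is a: 3/2; b: 7/3; c: 14/3.
Taking the (1/7, 5/7, 1/7)-weighted average: (1/7)·(3/2) + (5/7)·(7/3) + (1/7)·(14/3) = 107/42.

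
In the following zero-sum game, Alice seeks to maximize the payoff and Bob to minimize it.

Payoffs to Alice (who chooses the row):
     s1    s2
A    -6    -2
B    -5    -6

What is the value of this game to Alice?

-26/5

Row minima are -6 and -6, so Alice's maximin is -6; column maxima are -5 and -2, so Bob's minimax is -5. These differ, so the equilibrium is in mixed strategies.
Let Alice play A with probability p. Bob is indifferent when −6p − 5(1−p) = −2p − 6(1−p), giving p = 1/5.
Let Bob play s1 with probability q. Alice is indifferent when −6q − 2(1−q) = −5q − 6(1−q), giving q = 4/5.
The value is -6·(4/5) + (-2)·(1/5) = -26/5.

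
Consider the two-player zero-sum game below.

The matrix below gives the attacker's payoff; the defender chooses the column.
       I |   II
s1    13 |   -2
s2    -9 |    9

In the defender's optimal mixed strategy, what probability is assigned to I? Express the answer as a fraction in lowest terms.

1/3

Row minima are -2 and -9, so the attacker's maximin is -2; column maxima are 13 and 9, so the defender's minimax is 9. These differ, so the equilibrium is in mixed strategies.
Let the defender play I with probability q. The attacker is indifferent when 13q − 2(1−q) = −9q + 9(1−q), giving q = 1/3.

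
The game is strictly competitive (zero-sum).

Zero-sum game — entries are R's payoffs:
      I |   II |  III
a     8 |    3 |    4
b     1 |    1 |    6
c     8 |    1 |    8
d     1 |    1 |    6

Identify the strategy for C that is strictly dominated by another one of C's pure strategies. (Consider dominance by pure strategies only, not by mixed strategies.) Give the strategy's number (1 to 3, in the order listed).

3

C prefers columns that give R less. Compare III with II: 3 < 4, 1 < 6, 1 < 8, 1 < 6.
So II strictly dominates III for C; III is strictly dominated.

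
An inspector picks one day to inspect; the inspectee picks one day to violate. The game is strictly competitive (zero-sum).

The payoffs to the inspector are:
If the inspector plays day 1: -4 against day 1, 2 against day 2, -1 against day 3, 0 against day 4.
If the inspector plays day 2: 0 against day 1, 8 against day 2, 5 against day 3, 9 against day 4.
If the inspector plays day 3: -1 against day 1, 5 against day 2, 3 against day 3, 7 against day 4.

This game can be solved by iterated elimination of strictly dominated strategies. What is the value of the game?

0

Row day 3 is strictly dominated by row day 2 (0>-1, 8>5, 5>3, 9>7); eliminate day 3.
Row day 1 is strictly dominated by row day 2 (0>-4, 8>2, 5>-1, 9>0); eliminate day 1.
Column day 4 is strictly dominated by day 1 for the inspectee (0<9); eliminate day 4.
Column day 2 is strictly dominated by day 1 for the inspectee (0<8); eliminate day 2.
Column day 3 is strictly dominated by day 1 for the inspectee (0<5); eliminate day 3.
Only (day 2, day 1) remains, with payoff 0.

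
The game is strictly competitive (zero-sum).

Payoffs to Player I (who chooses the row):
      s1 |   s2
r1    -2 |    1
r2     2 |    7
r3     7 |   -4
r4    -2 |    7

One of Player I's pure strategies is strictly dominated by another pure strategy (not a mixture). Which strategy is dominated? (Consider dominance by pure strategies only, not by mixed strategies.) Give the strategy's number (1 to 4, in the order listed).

Compare r1 with r2: 2 > -2, 7 > 1.
So r2 strictly dominates r1 for Player I; r1 is strictly dominated.

1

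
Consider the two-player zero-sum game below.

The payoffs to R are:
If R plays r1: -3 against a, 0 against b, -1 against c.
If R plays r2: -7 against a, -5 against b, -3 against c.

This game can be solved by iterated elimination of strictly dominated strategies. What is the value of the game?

Column c is strictly dominated by a for C (-3<-1, -7<-3); eliminate c.
Row r2 is strictly dominated by row r1 (-3>-7, 0>-5); eliminate r2.
Column b is strictly dominated by a for C (-3<0); eliminate b.
Only (r1, a) remains, with payoff -3.

-3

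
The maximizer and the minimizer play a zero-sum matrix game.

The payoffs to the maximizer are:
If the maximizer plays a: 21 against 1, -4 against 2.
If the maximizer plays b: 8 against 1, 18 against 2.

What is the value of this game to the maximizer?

82/7

Row minima are -4 and 8, so the maximizer's maximin is 8; column maxima are 21 and 18, so the minimizer's minimax is 18. These differ, so the equilibrium is in mixed strategies.
Let the maximizer play a with probability p. The minimizer is indifferent when 21p + 8(1−p) = −4p + 18(1−p), giving p = 2/7.
Let the minimizer play 1 with probability q. The maximizer is indifferent when 21q − 4(1−q) = 8q + 18(1−q), giving q = 22/35.
The value is 21·(22/35) + (-4)·(13/35) = 82/7.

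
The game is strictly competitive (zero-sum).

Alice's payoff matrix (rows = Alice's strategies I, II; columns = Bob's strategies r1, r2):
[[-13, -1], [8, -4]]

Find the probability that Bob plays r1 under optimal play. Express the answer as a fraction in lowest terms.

Row minima are -13 and -4, so Alice's maximin is -4; column maxima are 8 and -1, so Bob's minimax is -1. These differ, so the equilibrium is in mixed strategies.
Let Bob play r1 with probability q. Alice is indifferent when −13q − (1−q) = 8q − 4(1−q), giving q = 1/8.

1/8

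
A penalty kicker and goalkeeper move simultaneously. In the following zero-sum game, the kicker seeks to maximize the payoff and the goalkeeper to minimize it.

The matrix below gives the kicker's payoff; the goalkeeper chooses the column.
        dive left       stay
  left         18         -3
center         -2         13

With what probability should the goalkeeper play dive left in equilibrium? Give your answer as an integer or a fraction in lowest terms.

4/9

Row minima are -3 and -2, so the kicker's maximin is -2; column maxima are 18 and 13, so the goalkeeper's minimax is 13. These differ, so the equilibrium is in mixed strategies.
Let the goalkeeper play dive left with probability q. The kicker is indifferent when 18q − 3(1−q) = −2q + 13(1−q), giving q = 4/9.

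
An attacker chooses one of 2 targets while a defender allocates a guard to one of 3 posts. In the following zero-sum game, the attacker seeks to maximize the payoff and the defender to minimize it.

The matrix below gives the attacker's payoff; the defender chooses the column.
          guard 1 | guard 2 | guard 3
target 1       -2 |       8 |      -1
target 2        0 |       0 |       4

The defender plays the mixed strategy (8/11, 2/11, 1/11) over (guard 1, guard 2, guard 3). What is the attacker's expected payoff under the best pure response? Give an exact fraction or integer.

target 1: (-2)·(8/11) + (8)·(2/11) + (-1)·(1/11) = -1/11.
target 2: (0)·(8/11) + (0)·(2/11) + (4)·(1/11) = 4/11.
The best pure response is target 2 with expected payoff 4/11.

4/11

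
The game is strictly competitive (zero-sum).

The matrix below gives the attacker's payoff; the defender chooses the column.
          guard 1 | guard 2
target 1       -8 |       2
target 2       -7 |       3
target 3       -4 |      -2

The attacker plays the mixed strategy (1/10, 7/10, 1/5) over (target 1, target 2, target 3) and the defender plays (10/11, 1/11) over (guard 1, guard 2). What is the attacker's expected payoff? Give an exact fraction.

Against (10/11, 1/11), each row's expected payoff is target 1: -78/11; target 2: -67/11; target 3: -42/11.
Taking the (1/10, 7/10, 1/5)-weighted average: (1/10)·(-78/11) + (7/10)·(-67/11) + (1/5)·(-42/11) = -631/110.

-631/110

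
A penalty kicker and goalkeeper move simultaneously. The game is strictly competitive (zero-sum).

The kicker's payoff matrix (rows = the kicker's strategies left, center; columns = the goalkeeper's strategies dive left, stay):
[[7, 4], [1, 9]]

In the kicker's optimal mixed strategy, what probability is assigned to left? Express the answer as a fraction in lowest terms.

8/11

Row minima are 4 and 1, so the kicker's maximin is 4; column maxima are 7 and 9, so the goalkeeper's minimax is 7. These differ, so the equilibrium is in mixed strategies.
Let the kicker play left with probability p. The goalkeeper is indifferent when 7p + (1−p) = 4p + 9(1−p), giving p = 8/11.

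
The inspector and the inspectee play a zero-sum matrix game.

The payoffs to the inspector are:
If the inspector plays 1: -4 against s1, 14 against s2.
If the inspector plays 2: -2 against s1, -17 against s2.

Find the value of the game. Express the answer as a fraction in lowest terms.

-32/11

Row minima are -4 and -17, so the inspector's maximin is -4; column maxima are -2 and 14, so the inspectee's minimax is -2. These differ, so the equilibrium is in mixed strategies.
Let the inspector play 1 with probability p. The inspectee is indifferent when −4p − 2(1−p) = 14p − 17(1−p), giving p = 5/11.
Let the inspectee play s1 with probability q. The inspector is indifferent when −4q + 14(1−q) = −2q − 17(1−q), giving q = 31/33.
The value is -4·(31/33) + (14)·(2/33) = -32/11.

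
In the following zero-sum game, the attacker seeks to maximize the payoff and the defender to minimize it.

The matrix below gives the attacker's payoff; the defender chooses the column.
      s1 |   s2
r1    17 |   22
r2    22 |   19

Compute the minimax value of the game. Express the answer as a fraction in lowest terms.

161/8

Row minima are 17 and 19, so the attacker's maximin is 19; column maxima are 22 and 22, so the defender's minimax is 22. These differ, so the equilibrium is in mixed strategies.
Let the attacker play r1 with probability p. The defender is indifferent when 17p + 22(1−p) = 22p + 19(1−p), giving p = 3/8.
Let the defender play s1 with probability q. The attacker is indifferent when 17q + 22(1−q) = 22q + 19(1−q), giving q = 3/8.
The value is 17·(3/8) + (22)·(5/8) = 161/8.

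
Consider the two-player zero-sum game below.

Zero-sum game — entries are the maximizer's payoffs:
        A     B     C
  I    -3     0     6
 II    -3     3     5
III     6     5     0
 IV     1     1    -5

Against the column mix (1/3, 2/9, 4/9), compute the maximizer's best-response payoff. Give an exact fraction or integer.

I: (-3)·(1/3) + (0)·(2/9) + (6)·(4/9) = 5/3.
II: (-3)·(1/3) + (3)·(2/9) + (5)·(4/9) = 17/9.
III: (6)·(1/3) + (5)·(2/9) + (0)·(4/9) = 28/9.
IV: (1)·(1/3) + (1)·(2/9) + (-5)·(4/9) = -5/3.
The best pure response is III with expected payoff 28/9.

28/9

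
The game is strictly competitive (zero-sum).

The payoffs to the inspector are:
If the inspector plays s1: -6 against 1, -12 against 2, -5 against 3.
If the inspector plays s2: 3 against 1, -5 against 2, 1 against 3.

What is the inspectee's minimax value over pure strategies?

-5

The worst case (largest entry) in each column is 1: 3, 2: -5, 3: 1.
The best (smallest) of these is -5.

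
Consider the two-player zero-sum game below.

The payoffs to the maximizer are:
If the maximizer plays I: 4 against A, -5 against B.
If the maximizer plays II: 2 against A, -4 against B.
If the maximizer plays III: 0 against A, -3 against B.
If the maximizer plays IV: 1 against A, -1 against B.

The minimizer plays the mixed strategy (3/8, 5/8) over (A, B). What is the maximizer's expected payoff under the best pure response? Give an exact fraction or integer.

I: (4)·(3/8) + (-5)·(5/8) = -13/8.
II: (2)·(3/8) + (-4)·(5/8) = -7/4.
III: (0)·(3/8) + (-3)·(5/8) = -15/8.
IV: (1)·(3/8) + (-1)·(5/8) = -1/4.
The best pure response is IV with expected payoff -1/4.

-1/4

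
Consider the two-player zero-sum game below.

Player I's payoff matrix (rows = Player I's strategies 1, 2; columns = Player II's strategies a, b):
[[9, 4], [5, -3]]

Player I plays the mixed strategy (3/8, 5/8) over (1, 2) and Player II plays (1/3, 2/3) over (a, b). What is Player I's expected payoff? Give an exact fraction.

23/12

Against (1/3, 2/3), each row's expected payoff is 1: 17/3; 2: -1/3.
Taking the (3/8, 5/8)-weighted average: (3/8)·(17/3) + (5/8)·(-1/3) = 23/12.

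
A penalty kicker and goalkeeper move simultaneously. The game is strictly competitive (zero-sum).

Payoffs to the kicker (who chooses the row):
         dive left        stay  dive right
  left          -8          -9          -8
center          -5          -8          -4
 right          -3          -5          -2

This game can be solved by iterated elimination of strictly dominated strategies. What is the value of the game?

-5

Column dive right is strictly dominated by stay for the goalkeeper (-9<-8, -8<-4, -5<-2); eliminate dive right.
Row left is strictly dominated by row center (-5>-8, -8>-9); eliminate left.
Column dive left is strictly dominated by stay for the goalkeeper (-8<-5, -5<-3); eliminate dive left.
Row center is strictly dominated by row right (-5>-8); eliminate center.
Only (right, stay) remains, with payoff -5.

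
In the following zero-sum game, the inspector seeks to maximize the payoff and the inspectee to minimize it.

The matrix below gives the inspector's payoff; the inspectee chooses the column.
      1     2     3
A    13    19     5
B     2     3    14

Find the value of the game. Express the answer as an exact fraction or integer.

Column 2 is strictly dominated by 1 for the inspectee (it gives the inspector more in every row).
The remaining 2×2 game on (A, B) × (1, 3) has no saddle point. Let the inspector play A with probability p; indifference gives 13p + 2(1−p) = 5p + 14(1−p), so p = 3/5.
Similarly the inspectee's optimal q on 1 is 9/20, and the value is 13·(9/20) + (5)·(11/20) = 43/5.

43/5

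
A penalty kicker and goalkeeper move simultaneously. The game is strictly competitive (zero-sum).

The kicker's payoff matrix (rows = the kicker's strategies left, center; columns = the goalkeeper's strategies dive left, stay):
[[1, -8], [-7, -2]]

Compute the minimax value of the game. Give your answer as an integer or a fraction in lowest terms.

-29/7

Row minima are -8 and -7, so the kicker's maximin is -7; column maxima are 1 and -2, so the goalkeeper's minimax is -2. These differ, so the equilibrium is in mixed strategies.
Let the kicker play left with probability p. The goalkeeper is indifferent when p − 7(1−p) = −8p − 2(1−p), giving p = 5/14.
Let the goalkeeper play dive left with probability q. The kicker is indifferent when q − 8(1−q) = −7q − 2(1−q), giving q = 3/7.
The value is 1·(3/7) + (-8)·(4/7) = -29/7.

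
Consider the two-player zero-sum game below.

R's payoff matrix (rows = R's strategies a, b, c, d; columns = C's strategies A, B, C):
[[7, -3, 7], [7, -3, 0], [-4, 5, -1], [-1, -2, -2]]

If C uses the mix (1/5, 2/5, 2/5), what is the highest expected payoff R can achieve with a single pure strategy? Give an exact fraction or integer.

3

a: (7)·(1/5) + (-3)·(2/5) + (7)·(2/5) = 3.
b: (7)·(1/5) + (-3)·(2/5) + (0)·(2/5) = 1/5.
c: (-4)·(1/5) + (5)·(2/5) + (-1)·(2/5) = 4/5.
d: (-1)·(1/5) + (-2)·(2/5) + (-2)·(2/5) = -9/5.
The best pure response is a with expected payoff 3.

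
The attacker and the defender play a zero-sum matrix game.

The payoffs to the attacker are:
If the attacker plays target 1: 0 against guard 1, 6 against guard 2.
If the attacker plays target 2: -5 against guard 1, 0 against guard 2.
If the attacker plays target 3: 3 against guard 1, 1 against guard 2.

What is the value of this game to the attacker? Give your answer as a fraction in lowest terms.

9/4

Row target 2 is strictly dominated by row target 1, so the attacker never plays it.
The remaining 2×2 game on (target 1, target 3) × (guard 1, guard 2) has no saddle point. Let the attacker play target 1 with probability p; indifference gives 3(1−p) = 6p + (1−p), so p = 1/4.
Similarly the defender's optimal q on guard 1 is 5/8, and the value is 0·(5/8) + (6)·(3/8) = 9/4.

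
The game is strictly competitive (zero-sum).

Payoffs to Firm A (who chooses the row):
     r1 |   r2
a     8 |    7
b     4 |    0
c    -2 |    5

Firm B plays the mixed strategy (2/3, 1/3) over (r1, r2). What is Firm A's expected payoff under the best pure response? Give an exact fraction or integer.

23/3

a: (8)·(2/3) + (7)·(1/3) = 23/3.
b: (4)·(2/3) + (0)·(1/3) = 8/3.
c: (-2)·(2/3) + (5)·(1/3) = 1/3.
The best pure response is a with expected payoff 23/3.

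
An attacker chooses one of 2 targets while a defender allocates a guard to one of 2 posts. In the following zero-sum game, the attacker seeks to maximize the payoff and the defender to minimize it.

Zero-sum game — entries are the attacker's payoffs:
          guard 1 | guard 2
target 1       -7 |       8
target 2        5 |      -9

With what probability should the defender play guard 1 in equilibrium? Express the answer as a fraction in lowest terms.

17/29

Row minima are -7 and -9, so the attacker's maximin is -7; column maxima are 5 and 8, so the defender's minimax is 5. These differ, so the equilibrium is in mixed strategies.
Let the defender play guard 1 with probability q. The attacker is indifferent when −7q + 8(1−q) = 5q − 9(1−q), giving q = 17/29.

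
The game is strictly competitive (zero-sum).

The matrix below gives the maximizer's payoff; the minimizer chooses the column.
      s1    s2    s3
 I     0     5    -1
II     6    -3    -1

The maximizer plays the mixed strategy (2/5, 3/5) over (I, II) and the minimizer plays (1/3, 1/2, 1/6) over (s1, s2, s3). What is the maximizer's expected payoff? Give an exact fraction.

Against (1/3, 1/2, 1/6), each row's expected payoff is I: 7/3; II: 1/3.
Taking the (2/5, 3/5)-weighted average: (2/5)·(7/3) + (3/5)·(1/3) = 17/15.

17/15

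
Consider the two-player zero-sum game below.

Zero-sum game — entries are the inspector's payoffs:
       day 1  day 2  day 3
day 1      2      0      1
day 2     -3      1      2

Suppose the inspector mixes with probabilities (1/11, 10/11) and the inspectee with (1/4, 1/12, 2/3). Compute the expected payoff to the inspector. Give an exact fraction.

47/66

Against (1/4, 1/12, 2/3), each row's expected payoff is day 1: 7/6; day 2: 2/3.
Taking the (1/11, 10/11)-weighted average: (1/11)·(7/6) + (10/11)·(2/3) = 47/66.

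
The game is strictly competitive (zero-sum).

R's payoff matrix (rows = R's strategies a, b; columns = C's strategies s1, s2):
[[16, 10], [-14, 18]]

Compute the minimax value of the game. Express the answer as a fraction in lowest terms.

Row minima are 10 and -14, so R's maximin is 10; column maxima are 16 and 18, so C's minimax is 16. These differ, so the equilibrium is in mixed strategies.
Let R play a with probability p. C is indifferent when 16p − 14(1−p) = 10p + 18(1−p), giving p = 16/19.
Let C play s1 with probability q. R is indifferent when 16q + 10(1−q) = −14q + 18(1−q), giving q = 4/19.
The value is 16·(4/19) + (10)·(15/19) = 214/19.

214/19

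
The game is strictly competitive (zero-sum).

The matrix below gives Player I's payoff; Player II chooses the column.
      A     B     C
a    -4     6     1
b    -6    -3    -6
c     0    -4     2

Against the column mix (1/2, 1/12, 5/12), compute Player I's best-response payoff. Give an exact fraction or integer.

1/2

a: (-4)·(1/2) + (6)·(1/12) + (1)·(5/12) = -13/12.
b: (-6)·(1/2) + (-3)·(1/12) + (-6)·(5/12) = -23/4.
c: (0)·(1/2) + (-4)·(1/12) + (2)·(5/12) = 1/2.
The best pure response is c with expected payoff 1/2.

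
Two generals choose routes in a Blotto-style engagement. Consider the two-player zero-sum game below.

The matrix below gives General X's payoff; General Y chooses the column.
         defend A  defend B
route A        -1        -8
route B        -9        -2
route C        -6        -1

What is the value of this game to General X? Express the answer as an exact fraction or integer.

-47/12

Row route B is strictly dominated by row route C, so General X never plays it.
The remaining 2×2 game on (route A, route C) × (defend A, defend B) has no saddle point. Let General X play route A with probability p; indifference gives −p − 6(1−p) = −8p − (1−p), so p = 5/12.
Similarly General Y's optimal q on defend A is 7/12, and the value is -1·(7/12) + (-8)·(5/12) = -47/12.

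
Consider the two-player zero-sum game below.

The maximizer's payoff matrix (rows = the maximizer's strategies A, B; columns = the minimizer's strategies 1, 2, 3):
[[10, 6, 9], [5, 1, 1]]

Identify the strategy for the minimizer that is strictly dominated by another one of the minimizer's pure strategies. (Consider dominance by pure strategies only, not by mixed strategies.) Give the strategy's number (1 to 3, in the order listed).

The minimizer prefers columns that give the maximizer less. Compare 1 with 2: 6 < 10, 1 < 5.
So 2 strictly dominates 1 for the minimizer; 1 is strictly dominated.

1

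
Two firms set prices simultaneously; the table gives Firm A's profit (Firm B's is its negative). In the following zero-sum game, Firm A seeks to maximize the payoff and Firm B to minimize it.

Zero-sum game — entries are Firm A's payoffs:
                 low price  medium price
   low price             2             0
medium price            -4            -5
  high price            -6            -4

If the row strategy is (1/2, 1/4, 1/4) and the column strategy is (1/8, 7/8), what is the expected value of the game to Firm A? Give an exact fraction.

-69/32

Against (1/8, 7/8), each row's expected payoff is low price: 1/4; medium price: -39/8; high price: -17/4.
Taking the (1/2, 1/4, 1/4)-weighted average: (1/2)·(1/4) + (1/4)·(-39/8) + (1/4)·(-17/4) = -69/32.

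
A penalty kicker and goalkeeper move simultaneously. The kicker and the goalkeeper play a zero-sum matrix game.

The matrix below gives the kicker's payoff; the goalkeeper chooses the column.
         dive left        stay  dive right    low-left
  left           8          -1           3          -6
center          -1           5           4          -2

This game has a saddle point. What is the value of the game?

-2

Row minima: -6, -2 → the kicker's maximin is -2.
Column maxima: 8, 5, 4, -2 → the goalkeeper's minimax is -2.
They coincide at (center, low-left), so the value is -2.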